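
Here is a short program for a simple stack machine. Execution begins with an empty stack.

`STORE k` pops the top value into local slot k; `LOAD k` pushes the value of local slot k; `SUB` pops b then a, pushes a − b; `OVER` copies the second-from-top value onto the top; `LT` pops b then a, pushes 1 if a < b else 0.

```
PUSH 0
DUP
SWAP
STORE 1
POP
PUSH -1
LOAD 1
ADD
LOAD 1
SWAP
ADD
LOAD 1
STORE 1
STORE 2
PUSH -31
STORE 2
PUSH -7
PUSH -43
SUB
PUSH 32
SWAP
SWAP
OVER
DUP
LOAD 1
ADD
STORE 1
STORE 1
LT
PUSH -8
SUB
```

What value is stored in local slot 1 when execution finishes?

36

PUSH 0    [0]
DUP       [0, 0]
SWAP      [0, 0]
STORE 1   [0]
POP       []
PUSH -1   [-1]
LOAD 1    [-1, 0]
ADD       [-1]
LOAD 1    [-1, 0]
SWAP      [0, -1]
ADD       [-1]
LOAD 1    [-1, 0]
STORE 1   [-1]
STORE 2   []
PUSH -31  [-31]
STORE 2   []
PUSH -7   [-7]
PUSH -43  [-7, -43]
SUB       [36]
PUSH 32   [36, 32]
SWAP      [32, 36]
SWAP      [36, 32]
OVER      [36, 32, 36]
DUP       [36, 32, 36, 36]
LOAD 1    [36, 32, 36, 36, 0]
ADD       [36, 32, 36, 36]
STORE 1   [36, 32, 36]
STORE 1   [36, 32]
LT        [0]
PUSH -8   [0, -8]
SUB       [8]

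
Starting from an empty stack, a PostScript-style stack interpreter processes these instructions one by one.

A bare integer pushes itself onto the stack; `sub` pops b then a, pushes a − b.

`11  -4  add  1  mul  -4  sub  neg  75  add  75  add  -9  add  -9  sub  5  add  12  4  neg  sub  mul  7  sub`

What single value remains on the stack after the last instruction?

11   [11]
-4   [11, -4]
add  [7]
1    [7, 1]
mul  [7]
-4   [7, -4]
sub  [11]
neg  [-11]
75   [-11, 75]
add  [64]
75   [64, 75]
add  [139]
-9   [139, -9]
add  [130]
-9   [130, -9]
sub  [139]
5    [139, 5]
add  [144]
12   [144, 12]
4    [144, 12, 4]
neg  [144, 12, -4]
sub  [144, 16]
mul  [2304]
7    [2304, 7]
sub  [2297]

2297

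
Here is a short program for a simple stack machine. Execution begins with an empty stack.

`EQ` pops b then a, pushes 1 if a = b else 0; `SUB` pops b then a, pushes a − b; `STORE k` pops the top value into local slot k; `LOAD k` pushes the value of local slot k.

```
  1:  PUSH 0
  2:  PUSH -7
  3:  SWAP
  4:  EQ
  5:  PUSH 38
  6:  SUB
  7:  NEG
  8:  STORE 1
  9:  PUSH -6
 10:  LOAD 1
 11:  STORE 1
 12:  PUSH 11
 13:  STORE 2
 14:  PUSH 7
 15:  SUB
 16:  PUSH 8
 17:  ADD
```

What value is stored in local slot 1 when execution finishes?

PUSH 0  → [0]
PUSH -7 → [0, -7]
SWAP    → [-7, 0]
EQ      → [0]
PUSH 38 → [0, 38]
SUB     → [-38]
NEG     → [38]
STORE 1 → []
PUSH -6 → [-6]
LOAD 1  → [-6, 38]
STORE 1 → [-6]
PUSH 11 → [-6, 11]
STORE 2 → [-6]
PUSH 7  → [-6, 7]
SUB     → [-13]
PUSH 8  → [-13, 8]
ADD     → [-5]

38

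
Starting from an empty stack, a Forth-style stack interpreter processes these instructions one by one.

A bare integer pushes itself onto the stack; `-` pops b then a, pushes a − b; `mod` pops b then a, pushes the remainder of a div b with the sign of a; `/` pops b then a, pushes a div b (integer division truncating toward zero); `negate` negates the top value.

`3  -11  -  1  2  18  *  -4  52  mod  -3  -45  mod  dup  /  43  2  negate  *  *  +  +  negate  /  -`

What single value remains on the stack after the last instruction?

14

3      → 3
-11    → 3 -11
-      → 14
1      → 14 1
2      → 14 1 2
18     → 14 1 2 18
*      → 14 1 36
-4     → 14 1 36 -4
52     → 14 1 36 -4 52
mod    → 14 1 36 -4
-3     → 14 1 36 -4 -3
-45    → 14 1 36 -4 -3 -45
mod    → 14 1 36 -4 -3
dup    → 14 1 36 -4 -3 -3
/      → 14 1 36 -4 1
43     → 14 1 36 -4 1 43
2      → 14 1 36 -4 1 43 2
negate → 14 1 36 -4 1 43 -2
*      → 14 1 36 -4 1 -86
*      → 14 1 36 -4 -86
+      → 14 1 36 -90
+      → 14 1 -54
negate → 14 1 54
/      → 14 0
-      → 14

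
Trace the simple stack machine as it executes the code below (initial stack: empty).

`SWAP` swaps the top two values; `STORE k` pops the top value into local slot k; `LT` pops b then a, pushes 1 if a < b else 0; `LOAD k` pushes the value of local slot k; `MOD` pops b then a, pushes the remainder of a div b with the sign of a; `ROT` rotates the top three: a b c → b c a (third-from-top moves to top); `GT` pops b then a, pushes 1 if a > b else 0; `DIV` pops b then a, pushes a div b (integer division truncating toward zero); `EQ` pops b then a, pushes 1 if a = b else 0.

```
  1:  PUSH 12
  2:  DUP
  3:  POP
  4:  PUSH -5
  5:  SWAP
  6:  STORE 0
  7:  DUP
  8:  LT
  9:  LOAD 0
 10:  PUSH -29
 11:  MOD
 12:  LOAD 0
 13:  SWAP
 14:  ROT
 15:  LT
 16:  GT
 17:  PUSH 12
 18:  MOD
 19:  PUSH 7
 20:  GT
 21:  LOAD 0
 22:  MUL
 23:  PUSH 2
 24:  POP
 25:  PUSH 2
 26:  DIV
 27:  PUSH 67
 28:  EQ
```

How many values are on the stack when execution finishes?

PUSH 12  : [12]
DUP      : [12, 12]
POP      : [12]
PUSH -5  : [12, -5]
SWAP     : [-5, 12]
STORE 0  : [-5]
DUP      : [-5, -5]
LT       : [0]
LOAD 0   : [0, 12]
PUSH -29 : [0, 12, -29]
MOD      : [0, 12]
LOAD 0   : [0, 12, 12]
SWAP     : [0, 12, 12]
ROT      : [12, 12, 0]
LT       : [12, 0]
GT       : [1]
PUSH 12  : [1, 12]
MOD      : [1]
PUSH 7   : [1, 7]
GT       : [0]
LOAD 0   : [0, 12]
MUL      : [0]
PUSH 2   : [0, 2]
POP      : [0]
PUSH 2   : [0, 2]
DIV      : [0]
PUSH 67  : [0, 67]
EQ       : [0]

1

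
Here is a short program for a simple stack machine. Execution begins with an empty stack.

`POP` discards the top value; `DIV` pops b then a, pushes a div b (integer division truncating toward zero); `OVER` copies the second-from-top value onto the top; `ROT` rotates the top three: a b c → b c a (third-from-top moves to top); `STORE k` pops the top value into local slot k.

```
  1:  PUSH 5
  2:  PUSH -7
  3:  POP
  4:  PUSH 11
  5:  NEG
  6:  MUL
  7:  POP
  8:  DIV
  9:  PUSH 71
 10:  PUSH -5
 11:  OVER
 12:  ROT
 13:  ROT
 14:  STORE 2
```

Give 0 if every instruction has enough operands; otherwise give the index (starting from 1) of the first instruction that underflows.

8

PUSH 5  -> [5]
PUSH -7 -> [5, -7]
POP     -> [5]
PUSH 11 -> [5, 11]
NEG     -> [5, -11]
MUL     -> [-55]
POP     -> []
DIV  — needs 2 operands, stack has 0 → underflow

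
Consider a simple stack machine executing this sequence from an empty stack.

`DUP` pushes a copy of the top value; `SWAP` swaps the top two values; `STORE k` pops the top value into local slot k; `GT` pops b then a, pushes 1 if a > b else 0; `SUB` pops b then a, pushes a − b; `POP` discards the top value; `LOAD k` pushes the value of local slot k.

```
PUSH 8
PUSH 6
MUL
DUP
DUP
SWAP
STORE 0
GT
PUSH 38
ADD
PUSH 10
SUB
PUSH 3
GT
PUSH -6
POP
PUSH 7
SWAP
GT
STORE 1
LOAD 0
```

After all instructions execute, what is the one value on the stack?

48

PUSH 8  -> 8
PUSH 6  -> 8 6
MUL     -> 48
DUP     -> 48 48
DUP     -> 48 48 48
SWAP    -> 48 48 48
STORE 0 -> 48 48
GT      -> 0
PUSH 38 -> 0 38
ADD     -> 38
PUSH 10 -> 38 10
SUB     -> 28
PUSH 3  -> 28 3
GT      -> 1
PUSH -6 -> 1 -6
POP     -> 1
PUSH 7  -> 1 7
SWAP    -> 7 1
GT      -> 1
STORE 1 -> (empty)
LOAD 0  -> 48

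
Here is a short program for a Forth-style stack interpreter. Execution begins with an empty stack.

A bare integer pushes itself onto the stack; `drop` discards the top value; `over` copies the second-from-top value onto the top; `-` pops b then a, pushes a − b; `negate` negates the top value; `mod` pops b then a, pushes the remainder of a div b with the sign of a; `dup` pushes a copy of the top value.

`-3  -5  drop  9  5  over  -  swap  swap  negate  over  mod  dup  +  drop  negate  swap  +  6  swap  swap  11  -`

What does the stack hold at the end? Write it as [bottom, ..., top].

-3     : [-3]
-5     : [-3, -5]
drop   : [-3]
9      : [-3, 9]
5      : [-3, 9, 5]
over   : [-3, 9, 5, 9]
-      : [-3, 9, -4]
swap   : [-3, -4, 9]
swap   : [-3, 9, -4]
negate : [-3, 9, 4]
over   : [-3, 9, 4, 9]
mod    : [-3, 9, 4]
dup    : [-3, 9, 4, 4]
+      : [-3, 9, 8]
drop   : [-3, 9]
negate : [-3, -9]
swap   : [-9, -3]
+      : [-12]
6      : [-12, 6]
swap   : [6, -12]
swap   : [-12, 6]
11     : [-12, 6, 11]
-      : [-12, -5]

[-12, -5]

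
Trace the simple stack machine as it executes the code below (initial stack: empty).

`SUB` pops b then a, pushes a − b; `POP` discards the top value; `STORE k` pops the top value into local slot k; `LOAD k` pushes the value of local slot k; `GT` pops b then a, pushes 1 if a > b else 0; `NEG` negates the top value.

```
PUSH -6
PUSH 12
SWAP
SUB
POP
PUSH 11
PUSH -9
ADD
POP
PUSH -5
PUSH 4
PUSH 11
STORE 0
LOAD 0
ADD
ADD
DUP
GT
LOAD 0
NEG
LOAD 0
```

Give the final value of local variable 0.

PUSH -6  -6
PUSH 12  -6 12
SWAP     12 -6
SUB      18
POP      (empty)
PUSH 11  11
PUSH -9  11 -9
ADD      2
POP      (empty)
PUSH -5  -5
PUSH 4   -5 4
PUSH 11  -5 4 11
STORE 0  -5 4
LOAD 0   -5 4 11
ADD      -5 15
ADD      10
DUP      10 10
GT       0
LOAD 0   0 11
NEG      0 -11
LOAD 0   0 -11 11

11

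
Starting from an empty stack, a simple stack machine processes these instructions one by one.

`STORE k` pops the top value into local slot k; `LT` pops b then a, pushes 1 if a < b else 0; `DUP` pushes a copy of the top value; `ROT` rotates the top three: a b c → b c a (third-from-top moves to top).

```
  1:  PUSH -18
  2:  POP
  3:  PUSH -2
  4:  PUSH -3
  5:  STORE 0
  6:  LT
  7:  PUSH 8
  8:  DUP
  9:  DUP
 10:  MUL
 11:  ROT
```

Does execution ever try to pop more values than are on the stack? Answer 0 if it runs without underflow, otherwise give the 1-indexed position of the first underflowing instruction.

6

PUSH -18  [-18]
POP       []
PUSH -2   [-2]
PUSH -3   [-2, -3]
STORE 0   [-2]
LT  — needs 2 operands, stack has 1 → underflow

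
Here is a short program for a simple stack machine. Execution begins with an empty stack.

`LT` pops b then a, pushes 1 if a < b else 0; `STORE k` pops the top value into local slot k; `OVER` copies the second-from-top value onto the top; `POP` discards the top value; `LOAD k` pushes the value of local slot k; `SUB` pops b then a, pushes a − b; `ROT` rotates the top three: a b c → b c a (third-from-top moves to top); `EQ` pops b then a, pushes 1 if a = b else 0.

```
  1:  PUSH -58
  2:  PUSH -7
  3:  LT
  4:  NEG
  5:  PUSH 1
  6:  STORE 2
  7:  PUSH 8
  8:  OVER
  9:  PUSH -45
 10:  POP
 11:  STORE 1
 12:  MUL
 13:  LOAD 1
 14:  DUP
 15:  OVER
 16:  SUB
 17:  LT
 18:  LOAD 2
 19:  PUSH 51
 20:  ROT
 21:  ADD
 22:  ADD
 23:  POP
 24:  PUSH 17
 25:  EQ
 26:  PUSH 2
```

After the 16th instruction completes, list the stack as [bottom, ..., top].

[-8, -1, 0]

PUSH -58 → [-58]
PUSH -7  → [-58, -7]
LT       → [1]
NEG      → [-1]
PUSH 1   → [-1, 1]
STORE 2  → [-1]
PUSH 8   → [-1, 8]
OVER     → [-1, 8, -1]
PUSH -45 → [-1, 8, -1, -45]
POP      → [-1, 8, -1]
STORE 1  → [-1, 8]
MUL      → [-8]
LOAD 1   → [-8, -1]
DUP      → [-8, -1, -1]
OVER     → [-8, -1, -1, -1]
SUB      → [-8, -1, 0]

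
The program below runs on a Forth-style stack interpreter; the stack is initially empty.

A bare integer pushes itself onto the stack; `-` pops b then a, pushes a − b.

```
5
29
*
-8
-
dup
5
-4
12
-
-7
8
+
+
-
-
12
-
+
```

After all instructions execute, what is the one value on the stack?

274

5   → [5]
29  → [5, 29]
*   → [145]
-8  → [145, -8]
-   → [153]
dup → [153, 153]
5   → [153, 153, 5]
-4  → [153, 153, 5, -4]
12  → [153, 153, 5, -4, 12]
-   → [153, 153, 5, -16]
-7  → [153, 153, 5, -16, -7]
8   → [153, 153, 5, -16, -7, 8]
+   → [153, 153, 5, -16, 1]
+   → [153, 153, 5, -15]
-   → [153, 153, 20]
-   → [153, 133]
12  → [153, 133, 12]
-   → [153, 121]
+   → [274]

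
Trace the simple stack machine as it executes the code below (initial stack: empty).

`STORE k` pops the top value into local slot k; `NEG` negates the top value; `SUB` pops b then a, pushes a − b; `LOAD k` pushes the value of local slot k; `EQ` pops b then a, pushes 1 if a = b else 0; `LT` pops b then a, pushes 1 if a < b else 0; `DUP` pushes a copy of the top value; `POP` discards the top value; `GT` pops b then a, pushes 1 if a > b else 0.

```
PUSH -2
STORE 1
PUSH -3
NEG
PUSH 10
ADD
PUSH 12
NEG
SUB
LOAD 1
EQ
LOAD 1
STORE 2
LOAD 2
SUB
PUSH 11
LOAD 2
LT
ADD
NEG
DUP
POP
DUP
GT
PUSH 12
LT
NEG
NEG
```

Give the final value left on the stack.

1

PUSH -2 : [-2]
STORE 1 : []
PUSH -3 : [-3]
NEG     : [3]
PUSH 10 : [3, 10]
ADD     : [13]
PUSH 12 : [13, 12]
NEG     : [13, -12]
SUB     : [25]
LOAD 1  : [25, -2]
EQ      : [0]
LOAD 1  : [0, -2]
STORE 2 : [0]
LOAD 2  : [0, -2]
SUB     : [2]
PUSH 11 : [2, 11]
LOAD 2  : [2, 11, -2]
LT      : [2, 0]
ADD     : [2]
NEG     : [-2]
DUP     : [-2, -2]
POP     : [-2]
DUP     : [-2, -2]
GT      : [0]
PUSH 12 : [0, 12]
LT      : [1]
NEG     : [-1]
NEG     : [1]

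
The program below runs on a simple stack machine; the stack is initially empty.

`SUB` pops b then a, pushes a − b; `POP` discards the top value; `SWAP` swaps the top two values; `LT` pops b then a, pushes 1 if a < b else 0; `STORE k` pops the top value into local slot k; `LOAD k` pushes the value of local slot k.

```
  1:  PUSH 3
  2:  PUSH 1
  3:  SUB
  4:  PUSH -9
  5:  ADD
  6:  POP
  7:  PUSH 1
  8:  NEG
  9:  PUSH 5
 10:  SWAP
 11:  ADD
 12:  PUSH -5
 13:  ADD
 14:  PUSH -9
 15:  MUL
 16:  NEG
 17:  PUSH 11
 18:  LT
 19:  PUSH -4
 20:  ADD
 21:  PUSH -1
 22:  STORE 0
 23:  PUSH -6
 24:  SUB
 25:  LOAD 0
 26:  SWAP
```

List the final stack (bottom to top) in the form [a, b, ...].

[-1, 3]

PUSH 3  : 3
PUSH 1  : 3 1
SUB     : 2
PUSH -9 : 2 -9
ADD     : -7
POP     : (empty)
PUSH 1  : 1
NEG     : -1
PUSH 5  : -1 5
SWAP    : 5 -1
ADD     : 4
PUSH -5 : 4 -5
ADD     : -1
PUSH -9 : -1 -9
MUL     : 9
NEG     : -9
PUSH 11 : -9 11
LT      : 1
PUSH -4 : 1 -4
ADD     : -3
PUSH -1 : -3 -1
STORE 0 : -3
PUSH -6 : -3 -6
SUB     : 3
LOAD 0  : 3 -1
SWAP    : -1 3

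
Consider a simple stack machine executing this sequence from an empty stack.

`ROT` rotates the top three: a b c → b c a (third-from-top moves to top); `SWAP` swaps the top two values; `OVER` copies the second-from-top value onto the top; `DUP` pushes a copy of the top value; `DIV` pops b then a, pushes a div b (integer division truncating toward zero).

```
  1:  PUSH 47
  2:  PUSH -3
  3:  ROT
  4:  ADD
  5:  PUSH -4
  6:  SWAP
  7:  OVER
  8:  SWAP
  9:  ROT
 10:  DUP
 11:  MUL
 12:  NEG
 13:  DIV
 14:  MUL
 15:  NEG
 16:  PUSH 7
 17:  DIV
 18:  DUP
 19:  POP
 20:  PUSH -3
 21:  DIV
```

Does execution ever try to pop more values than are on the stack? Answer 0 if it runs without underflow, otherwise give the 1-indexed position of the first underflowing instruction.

3

PUSH 47 → 47
PUSH -3 → 47 -3
ROT  — needs 3 operands, stack has 2 → underflow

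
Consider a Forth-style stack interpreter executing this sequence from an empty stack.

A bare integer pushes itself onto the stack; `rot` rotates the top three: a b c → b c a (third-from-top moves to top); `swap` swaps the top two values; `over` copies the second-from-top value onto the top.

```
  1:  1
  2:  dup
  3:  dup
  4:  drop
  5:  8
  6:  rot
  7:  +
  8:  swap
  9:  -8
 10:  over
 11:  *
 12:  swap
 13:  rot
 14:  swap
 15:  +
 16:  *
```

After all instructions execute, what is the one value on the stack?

-80

1    → [1]
dup  → [1, 1]
dup  → [1, 1, 1]
drop → [1, 1]
8    → [1, 1, 8]
rot  → [1, 8, 1]
+    → [1, 9]
swap → [9, 1]
-8   → [9, 1, -8]
over → [9, 1, -8, 1]
*    → [9, 1, -8]
swap → [9, -8, 1]
rot  → [-8, 1, 9]
swap → [-8, 9, 1]
+    → [-8, 10]
*    → [-80]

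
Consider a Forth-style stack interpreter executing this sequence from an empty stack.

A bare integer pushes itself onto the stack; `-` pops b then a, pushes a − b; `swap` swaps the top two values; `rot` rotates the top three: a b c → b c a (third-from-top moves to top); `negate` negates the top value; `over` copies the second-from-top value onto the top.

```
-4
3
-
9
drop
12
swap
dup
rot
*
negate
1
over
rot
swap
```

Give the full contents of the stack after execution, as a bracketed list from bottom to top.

[-7, 1, 84, 84]

-4     -> -4
3      -> -4 3
-      -> -7
9      -> -7 9
drop   -> -7
12     -> -7 12
swap   -> 12 -7
dup    -> 12 -7 -7
rot    -> -7 -7 12
*      -> -7 -84
negate -> -7 84
1      -> -7 84 1
over   -> -7 84 1 84
rot    -> -7 1 84 84
swap   -> -7 1 84 84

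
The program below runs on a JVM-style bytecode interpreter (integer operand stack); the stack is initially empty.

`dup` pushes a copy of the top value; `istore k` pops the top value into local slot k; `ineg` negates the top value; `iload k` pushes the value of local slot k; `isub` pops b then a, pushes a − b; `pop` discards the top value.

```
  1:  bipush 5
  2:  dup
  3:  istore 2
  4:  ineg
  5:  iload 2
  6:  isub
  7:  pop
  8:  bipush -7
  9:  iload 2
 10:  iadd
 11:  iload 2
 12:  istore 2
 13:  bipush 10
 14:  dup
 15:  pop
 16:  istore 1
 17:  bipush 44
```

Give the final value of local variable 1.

10

bipush 5   5
dup        5 5
istore 2   5
ineg       -5
iload 2    -5 5
isub       -10
pop        (empty)
bipush -7  -7
iload 2    -7 5
iadd       -2
iload 2    -2 5
istore 2   -2
bipush 10  -2 10
dup        -2 10 10
pop        -2 10
istore 1   -2
bipush 44  -2 44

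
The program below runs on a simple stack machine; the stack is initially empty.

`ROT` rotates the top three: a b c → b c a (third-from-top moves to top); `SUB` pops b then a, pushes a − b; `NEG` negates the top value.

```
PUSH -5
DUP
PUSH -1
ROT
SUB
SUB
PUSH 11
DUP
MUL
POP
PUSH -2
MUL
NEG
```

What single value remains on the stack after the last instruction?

PUSH -5  -5
DUP      -5 -5
PUSH -1  -5 -5 -1
ROT      -5 -1 -5
SUB      -5 4
SUB      -9
PUSH 11  -9 11
DUP      -9 11 11
MUL      -9 121
POP      -9
PUSH -2  -9 -2
MUL      18
NEG      -18

-18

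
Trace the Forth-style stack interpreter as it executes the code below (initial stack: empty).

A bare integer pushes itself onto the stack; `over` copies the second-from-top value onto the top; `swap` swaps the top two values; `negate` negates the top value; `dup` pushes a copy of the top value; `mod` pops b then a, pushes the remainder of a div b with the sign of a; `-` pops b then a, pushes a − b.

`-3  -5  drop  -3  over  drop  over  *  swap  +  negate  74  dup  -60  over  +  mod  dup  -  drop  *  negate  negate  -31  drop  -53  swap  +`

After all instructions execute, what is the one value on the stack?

-3      -3
-5      -3 -5
drop    -3
-3      -3 -3
over    -3 -3 -3
drop    -3 -3
over    -3 -3 -3
*       -3 9
swap    9 -3
+       6
negate  -6
74      -6 74
dup     -6 74 74
-60     -6 74 74 -60
over    -6 74 74 -60 74
+       -6 74 74 14
mod     -6 74 4
dup     -6 74 4 4
-       -6 74 0
drop    -6 74
*       -444
negate  444
negate  -444
-31     -444 -31
drop    -444
-53     -444 -53
swap    -53 -444
+       -497

-497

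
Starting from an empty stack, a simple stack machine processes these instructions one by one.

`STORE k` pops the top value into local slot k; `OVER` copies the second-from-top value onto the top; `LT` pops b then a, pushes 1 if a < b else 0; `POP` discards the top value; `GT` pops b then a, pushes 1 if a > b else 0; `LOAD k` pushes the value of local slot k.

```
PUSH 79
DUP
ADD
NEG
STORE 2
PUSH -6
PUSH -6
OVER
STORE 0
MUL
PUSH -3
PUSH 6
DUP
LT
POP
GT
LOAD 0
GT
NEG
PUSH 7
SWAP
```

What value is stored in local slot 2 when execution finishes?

-158

PUSH 79 → [79]
DUP     → [79, 79]
ADD     → [158]
NEG     → [-158]
STORE 2 → []
PUSH -6 → [-6]
PUSH -6 → [-6, -6]
OVER    → [-6, -6, -6]
STORE 0 → [-6, -6]
MUL     → [36]
PUSH -3 → [36, -3]
PUSH 6  → [36, -3, 6]
DUP     → [36, -3, 6, 6]
LT      → [36, -3, 0]
POP     → [36, -3]
GT      → [1]
LOAD 0  → [1, -6]
GT      → [1]
NEG     → [-1]
PUSH 7  → [-1, 7]
SWAP    → [7, -1]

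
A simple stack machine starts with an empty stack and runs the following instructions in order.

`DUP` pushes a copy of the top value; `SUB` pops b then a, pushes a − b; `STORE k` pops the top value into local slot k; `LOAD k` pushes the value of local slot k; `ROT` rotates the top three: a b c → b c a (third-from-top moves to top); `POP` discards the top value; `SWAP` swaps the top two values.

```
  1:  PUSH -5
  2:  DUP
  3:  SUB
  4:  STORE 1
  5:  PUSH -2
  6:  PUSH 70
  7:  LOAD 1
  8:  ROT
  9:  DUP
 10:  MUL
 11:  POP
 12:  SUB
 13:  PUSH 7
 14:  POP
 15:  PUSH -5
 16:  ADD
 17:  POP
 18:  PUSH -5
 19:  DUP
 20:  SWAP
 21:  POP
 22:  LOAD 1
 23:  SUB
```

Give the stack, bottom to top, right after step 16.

PUSH -5 -> -5
DUP     -> -5 -5
SUB     -> 0
STORE 1 -> (empty)
PUSH -2 -> -2
PUSH 70 -> -2 70
LOAD 1  -> -2 70 0
ROT     -> 70 0 -2
DUP     -> 70 0 -2 -2
MUL     -> 70 0 4
POP     -> 70 0
SUB     -> 70
PUSH 7  -> 70 7
POP     -> 70
PUSH -5 -> 70 -5
ADD     -> 65

[65]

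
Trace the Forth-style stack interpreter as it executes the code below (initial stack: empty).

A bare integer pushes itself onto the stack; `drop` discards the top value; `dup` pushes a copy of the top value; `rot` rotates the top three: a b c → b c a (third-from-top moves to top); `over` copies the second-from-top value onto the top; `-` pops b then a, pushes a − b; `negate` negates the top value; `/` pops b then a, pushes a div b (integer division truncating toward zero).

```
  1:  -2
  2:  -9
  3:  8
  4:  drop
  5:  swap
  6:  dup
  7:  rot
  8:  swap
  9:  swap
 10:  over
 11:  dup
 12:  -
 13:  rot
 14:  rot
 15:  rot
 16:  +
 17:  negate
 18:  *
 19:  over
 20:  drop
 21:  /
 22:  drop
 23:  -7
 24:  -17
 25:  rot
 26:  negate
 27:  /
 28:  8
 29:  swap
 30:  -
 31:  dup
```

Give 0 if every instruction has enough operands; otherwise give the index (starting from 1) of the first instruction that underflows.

-2      [-2]
-9      [-2, -9]
8       [-2, -9, 8]
drop    [-2, -9]
swap    [-9, -2]
dup     [-9, -2, -2]
rot     [-2, -2, -9]
swap    [-2, -9, -2]
swap    [-2, -2, -9]
over    [-2, -2, -9, -2]
dup     [-2, -2, -9, -2, -2]
-       [-2, -2, -9, 0]
rot     [-2, -9, 0, -2]
rot     [-2, 0, -2, -9]
rot     [-2, -2, -9, 0]
+       [-2, -2, -9]
negate  [-2, -2, 9]
*       [-2, -18]
over    [-2, -18, -2]
drop    [-2, -18]
/       [0]
drop    []
-7      [-7]
-17     [-7, -17]
rot  — needs 3 operands, stack has 2 → underflow

25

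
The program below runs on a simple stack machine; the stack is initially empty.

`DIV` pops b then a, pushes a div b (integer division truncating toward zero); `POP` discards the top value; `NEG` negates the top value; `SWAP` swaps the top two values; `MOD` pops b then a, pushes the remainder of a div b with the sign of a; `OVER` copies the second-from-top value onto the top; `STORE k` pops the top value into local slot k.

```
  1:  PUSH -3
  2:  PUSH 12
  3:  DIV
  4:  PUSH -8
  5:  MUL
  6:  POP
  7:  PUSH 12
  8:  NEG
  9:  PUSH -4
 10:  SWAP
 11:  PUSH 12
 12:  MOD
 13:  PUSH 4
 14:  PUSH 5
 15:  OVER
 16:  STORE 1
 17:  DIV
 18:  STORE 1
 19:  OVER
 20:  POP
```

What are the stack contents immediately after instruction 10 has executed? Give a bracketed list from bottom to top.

PUSH -3 -> [-3]
PUSH 12 -> [-3, 12]
DIV     -> [0]
PUSH -8 -> [0, -8]
MUL     -> [0]
POP     -> []
PUSH 12 -> [12]
NEG     -> [-12]
PUSH -4 -> [-12, -4]
SWAP    -> [-4, -12]

[-4, -12]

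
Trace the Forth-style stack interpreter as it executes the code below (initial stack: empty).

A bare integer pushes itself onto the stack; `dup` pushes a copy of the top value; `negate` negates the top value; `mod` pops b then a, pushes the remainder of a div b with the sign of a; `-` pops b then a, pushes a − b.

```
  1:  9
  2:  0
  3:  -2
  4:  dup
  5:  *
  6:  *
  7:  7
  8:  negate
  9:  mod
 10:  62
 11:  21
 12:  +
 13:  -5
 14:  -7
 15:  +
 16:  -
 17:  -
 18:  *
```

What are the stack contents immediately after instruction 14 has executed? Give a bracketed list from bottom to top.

9      -> [9]
0      -> [9, 0]
-2     -> [9, 0, -2]
dup    -> [9, 0, -2, -2]
*      -> [9, 0, 4]
*      -> [9, 0]
7      -> [9, 0, 7]
negate -> [9, 0, -7]
mod    -> [9, 0]
62     -> [9, 0, 62]
21     -> [9, 0, 62, 21]
+      -> [9, 0, 83]
-5     -> [9, 0, 83, -5]
-7     -> [9, 0, 83, -5, -7]

[9, 0, 83, -5, -7]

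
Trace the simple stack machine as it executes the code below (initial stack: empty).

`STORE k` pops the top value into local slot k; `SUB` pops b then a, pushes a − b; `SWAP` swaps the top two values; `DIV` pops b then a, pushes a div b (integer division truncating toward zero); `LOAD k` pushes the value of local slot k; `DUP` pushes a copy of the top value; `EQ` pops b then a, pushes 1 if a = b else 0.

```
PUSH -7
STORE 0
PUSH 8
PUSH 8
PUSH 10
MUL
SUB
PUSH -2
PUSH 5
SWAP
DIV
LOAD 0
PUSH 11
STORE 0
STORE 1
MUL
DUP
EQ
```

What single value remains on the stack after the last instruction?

1

PUSH -7 → [-7]
STORE 0 → []
PUSH 8  → [8]
PUSH 8  → [8, 8]
PUSH 10 → [8, 8, 10]
MUL     → [8, 80]
SUB     → [-72]
PUSH -2 → [-72, -2]
PUSH 5  → [-72, -2, 5]
SWAP    → [-72, 5, -2]
DIV     → [-72, -2]
LOAD 0  → [-72, -2, -7]
PUSH 11 → [-72, -2, -7, 11]
STORE 0 → [-72, -2, -7]
STORE 1 → [-72, -2]
MUL     → [144]
DUP     → [144, 144]
EQ      → [1]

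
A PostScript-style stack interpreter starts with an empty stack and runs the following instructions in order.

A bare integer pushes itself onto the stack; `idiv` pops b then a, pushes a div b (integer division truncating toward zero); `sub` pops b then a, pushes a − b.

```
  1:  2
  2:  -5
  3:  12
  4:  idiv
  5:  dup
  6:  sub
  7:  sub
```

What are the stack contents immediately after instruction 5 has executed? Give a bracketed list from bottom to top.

[2, 0, 0]

2    → 2
-5   → 2 -5
12   → 2 -5 12
idiv → 2 0
dup  → 2 0 0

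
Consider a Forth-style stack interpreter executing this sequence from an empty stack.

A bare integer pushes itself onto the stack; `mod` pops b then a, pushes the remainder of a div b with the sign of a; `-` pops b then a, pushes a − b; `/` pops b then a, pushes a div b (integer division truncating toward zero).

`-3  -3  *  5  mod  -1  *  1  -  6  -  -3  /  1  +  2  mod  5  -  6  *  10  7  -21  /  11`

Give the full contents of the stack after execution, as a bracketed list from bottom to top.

[-30, 10, 0, 11]

-3  : -3
-3  : -3 -3
*   : 9
5   : 9 5
mod : 4
-1  : 4 -1
*   : -4
1   : -4 1
-   : -5
6   : -5 6
-   : -11
-3  : -11 -3
/   : 3
1   : 3 1
+   : 4
2   : 4 2
mod : 0
5   : 0 5
-   : -5
6   : -5 6
*   : -30
10  : -30 10
7   : -30 10 7
-21 : -30 10 7 -21
/   : -30 10 0
11  : -30 10 0 11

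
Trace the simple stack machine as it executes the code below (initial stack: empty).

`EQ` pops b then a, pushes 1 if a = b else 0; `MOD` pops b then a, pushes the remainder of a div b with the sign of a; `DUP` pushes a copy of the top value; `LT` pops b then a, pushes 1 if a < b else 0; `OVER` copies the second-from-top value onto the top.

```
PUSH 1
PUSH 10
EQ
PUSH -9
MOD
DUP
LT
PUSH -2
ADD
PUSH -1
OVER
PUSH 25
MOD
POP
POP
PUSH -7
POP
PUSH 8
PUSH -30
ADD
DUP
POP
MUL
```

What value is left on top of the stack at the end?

44

PUSH 1   -> 1
PUSH 10  -> 1 10
EQ       -> 0
PUSH -9  -> 0 -9
MOD      -> 0
DUP      -> 0 0
LT       -> 0
PUSH -2  -> 0 -2
ADD      -> -2
PUSH -1  -> -2 -1
OVER     -> -2 -1 -2
PUSH 25  -> -2 -1 -2 25
MOD      -> -2 -1 -2
POP      -> -2 -1
POP      -> -2
PUSH -7  -> -2 -7
POP      -> -2
PUSH 8   -> -2 8
PUSH -30 -> -2 8 -30
ADD      -> -2 -22
DUP      -> -2 -22 -22
POP      -> -2 -22
MUL      -> 44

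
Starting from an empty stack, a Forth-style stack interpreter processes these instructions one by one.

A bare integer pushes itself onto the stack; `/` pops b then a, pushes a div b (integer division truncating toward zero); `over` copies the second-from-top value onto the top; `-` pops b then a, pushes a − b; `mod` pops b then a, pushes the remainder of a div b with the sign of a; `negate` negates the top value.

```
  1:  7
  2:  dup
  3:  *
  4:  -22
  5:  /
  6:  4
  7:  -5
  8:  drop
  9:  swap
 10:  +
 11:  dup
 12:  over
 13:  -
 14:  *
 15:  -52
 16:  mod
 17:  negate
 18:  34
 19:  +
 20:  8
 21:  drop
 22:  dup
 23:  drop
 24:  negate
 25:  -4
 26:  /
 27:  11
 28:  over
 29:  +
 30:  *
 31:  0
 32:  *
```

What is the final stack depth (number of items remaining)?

7      : 7
dup    : 7 7
*      : 49
-22    : 49 -22
/      : -2
4      : -2 4
-5     : -2 4 -5
drop   : -2 4
swap   : 4 -2
+      : 2
dup    : 2 2
over   : 2 2 2
-      : 2 0
*      : 0
-52    : 0 -52
mod    : 0
negate : 0
34     : 0 34
+      : 34
8      : 34 8
drop   : 34
dup    : 34 34
drop   : 34
negate : -34
-4     : -34 -4
/      : 8
11     : 8 11
over   : 8 11 8
+      : 8 19
*      : 152
0      : 152 0
*      : 0

1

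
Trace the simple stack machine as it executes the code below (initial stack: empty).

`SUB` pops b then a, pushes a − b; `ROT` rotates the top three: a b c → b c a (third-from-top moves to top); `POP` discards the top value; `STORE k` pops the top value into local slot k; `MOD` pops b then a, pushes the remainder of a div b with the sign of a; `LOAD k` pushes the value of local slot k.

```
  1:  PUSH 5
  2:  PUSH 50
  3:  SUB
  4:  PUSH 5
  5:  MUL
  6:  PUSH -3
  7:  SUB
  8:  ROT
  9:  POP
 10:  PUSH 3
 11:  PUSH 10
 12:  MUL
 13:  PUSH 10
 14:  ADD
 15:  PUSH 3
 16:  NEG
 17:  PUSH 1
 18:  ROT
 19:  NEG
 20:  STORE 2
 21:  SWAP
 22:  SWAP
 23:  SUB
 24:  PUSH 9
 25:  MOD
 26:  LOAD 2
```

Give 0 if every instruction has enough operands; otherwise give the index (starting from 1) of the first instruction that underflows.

8

PUSH 5  → 5
PUSH 50 → 5 50
SUB     → -45
PUSH 5  → -45 5
MUL     → -225
PUSH -3 → -225 -3
SUB     → -222
ROT  — needs 3 operands, stack has 1 → underflow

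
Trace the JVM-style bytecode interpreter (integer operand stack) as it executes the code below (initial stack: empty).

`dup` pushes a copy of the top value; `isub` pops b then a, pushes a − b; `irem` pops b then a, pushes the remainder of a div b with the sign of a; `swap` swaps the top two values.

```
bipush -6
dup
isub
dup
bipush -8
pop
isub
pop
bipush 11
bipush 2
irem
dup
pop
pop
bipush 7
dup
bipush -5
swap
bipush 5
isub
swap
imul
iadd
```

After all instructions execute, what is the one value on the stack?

-3

bipush -6 : -6
dup       : -6 -6
isub      : 0
dup       : 0 0
bipush -8 : 0 0 -8
pop       : 0 0
isub      : 0
pop       : (empty)
bipush 11 : 11
bipush 2  : 11 2
irem      : 1
dup       : 1 1
pop       : 1
pop       : (empty)
bipush 7  : 7
dup       : 7 7
bipush -5 : 7 7 -5
swap      : 7 -5 7
bipush 5  : 7 -5 7 5
isub      : 7 -5 2
swap      : 7 2 -5
imul      : 7 -10
iadd      : -3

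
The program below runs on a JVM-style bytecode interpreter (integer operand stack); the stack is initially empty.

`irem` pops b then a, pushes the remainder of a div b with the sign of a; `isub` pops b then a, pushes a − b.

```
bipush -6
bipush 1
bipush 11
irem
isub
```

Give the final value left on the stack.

bipush -6 → -6
bipush 1  → -6 1
bipush 11 → -6 1 11
irem      → -6 1
isub      → -7

-7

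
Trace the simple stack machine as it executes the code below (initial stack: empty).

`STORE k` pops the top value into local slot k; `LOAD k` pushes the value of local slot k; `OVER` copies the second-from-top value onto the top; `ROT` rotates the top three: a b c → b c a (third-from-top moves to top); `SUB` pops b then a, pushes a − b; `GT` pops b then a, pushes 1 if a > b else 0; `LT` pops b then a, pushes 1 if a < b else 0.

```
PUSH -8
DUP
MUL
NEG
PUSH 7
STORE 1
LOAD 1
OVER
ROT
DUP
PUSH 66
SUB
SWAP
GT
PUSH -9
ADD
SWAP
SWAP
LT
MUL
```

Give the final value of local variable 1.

7

PUSH -8 : -8
DUP     : -8 -8
MUL     : 64
NEG     : -64
PUSH 7  : -64 7
STORE 1 : -64
LOAD 1  : -64 7
OVER    : -64 7 -64
ROT     : 7 -64 -64
DUP     : 7 -64 -64 -64
PUSH 66 : 7 -64 -64 -64 66
SUB     : 7 -64 -64 -130
SWAP    : 7 -64 -130 -64
GT      : 7 -64 0
PUSH -9 : 7 -64 0 -9
ADD     : 7 -64 -9
SWAP    : 7 -9 -64
SWAP    : 7 -64 -9
LT      : 7 1
MUL     : 7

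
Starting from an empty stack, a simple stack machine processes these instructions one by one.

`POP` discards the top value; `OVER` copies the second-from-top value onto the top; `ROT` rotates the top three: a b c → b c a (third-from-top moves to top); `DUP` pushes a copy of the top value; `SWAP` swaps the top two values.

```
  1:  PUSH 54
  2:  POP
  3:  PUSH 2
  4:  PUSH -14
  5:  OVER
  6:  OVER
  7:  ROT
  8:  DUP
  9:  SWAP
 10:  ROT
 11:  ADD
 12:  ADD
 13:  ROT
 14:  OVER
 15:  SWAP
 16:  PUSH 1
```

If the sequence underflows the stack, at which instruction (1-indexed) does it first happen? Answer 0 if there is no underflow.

PUSH 54  → [54]
POP      → []
PUSH 2   → [2]
PUSH -14 → [2, -14]
OVER     → [2, -14, 2]
OVER     → [2, -14, 2, -14]
ROT      → [2, 2, -14, -14]
DUP      → [2, 2, -14, -14, -14]
SWAP     → [2, 2, -14, -14, -14]
ROT      → [2, 2, -14, -14, -14]
ADD      → [2, 2, -14, -28]
ADD      → [2, 2, -42]
ROT      → [2, -42, 2]
OVER     → [2, -42, 2, -42]
SWAP     → [2, -42, -42, 2]
PUSH 1   → [2, -42, -42, 2, 1]

0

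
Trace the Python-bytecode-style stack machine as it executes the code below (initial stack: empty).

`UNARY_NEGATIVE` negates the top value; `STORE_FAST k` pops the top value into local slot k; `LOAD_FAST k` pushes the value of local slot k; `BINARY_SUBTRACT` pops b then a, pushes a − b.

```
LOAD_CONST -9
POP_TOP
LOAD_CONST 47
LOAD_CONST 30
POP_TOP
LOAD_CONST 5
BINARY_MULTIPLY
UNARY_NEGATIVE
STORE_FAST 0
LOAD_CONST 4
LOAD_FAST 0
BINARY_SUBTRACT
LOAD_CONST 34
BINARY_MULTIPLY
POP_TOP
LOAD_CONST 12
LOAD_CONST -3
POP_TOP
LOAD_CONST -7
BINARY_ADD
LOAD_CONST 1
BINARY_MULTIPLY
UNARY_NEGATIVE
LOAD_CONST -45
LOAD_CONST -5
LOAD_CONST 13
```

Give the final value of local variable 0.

LOAD_CONST -9   -> [-9]
POP_TOP         -> []
LOAD_CONST 47   -> [47]
LOAD_CONST 30   -> [47, 30]
POP_TOP         -> [47]
LOAD_CONST 5    -> [47, 5]
BINARY_MULTIPLY -> [235]
UNARY_NEGATIVE  -> [-235]
STORE_FAST 0    -> []
LOAD_CONST 4    -> [4]
LOAD_FAST 0     -> [4, -235]
BINARY_SUBTRACT -> [239]
LOAD_CONST 34   -> [239, 34]
BINARY_MULTIPLY -> [8126]
POP_TOP         -> []
LOAD_CONST 12   -> [12]
LOAD_CONST -3   -> [12, -3]
POP_TOP         -> [12]
LOAD_CONST -7   -> [12, -7]
BINARY_ADD      -> [5]
LOAD_CONST 1    -> [5, 1]
BINARY_MULTIPLY -> [5]
UNARY_NEGATIVE  -> [-5]
LOAD_CONST -45  -> [-5, -45]
LOAD_CONST -5   -> [-5, -45, -5]
LOAD_CONST 13   -> [-5, -45, -5, 13]

-235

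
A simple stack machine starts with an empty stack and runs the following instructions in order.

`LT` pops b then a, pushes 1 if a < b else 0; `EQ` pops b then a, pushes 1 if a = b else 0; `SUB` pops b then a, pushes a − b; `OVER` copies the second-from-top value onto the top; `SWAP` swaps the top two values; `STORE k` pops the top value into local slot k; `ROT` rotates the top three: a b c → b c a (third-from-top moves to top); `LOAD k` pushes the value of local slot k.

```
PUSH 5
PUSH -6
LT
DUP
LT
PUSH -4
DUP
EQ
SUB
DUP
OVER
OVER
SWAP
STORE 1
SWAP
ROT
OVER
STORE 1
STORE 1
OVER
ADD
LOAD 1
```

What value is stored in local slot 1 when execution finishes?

-1

PUSH 5  → [5]
PUSH -6 → [5, -6]
LT      → [0]
DUP     → [0, 0]
LT      → [0]
PUSH -4 → [0, -4]
DUP     → [0, -4, -4]
EQ      → [0, 1]
SUB     → [-1]
DUP     → [-1, -1]
OVER    → [-1, -1, -1]
OVER    → [-1, -1, -1, -1]
SWAP    → [-1, -1, -1, -1]
STORE 1 → [-1, -1, -1]
SWAP    → [-1, -1, -1]
ROT     → [-1, -1, -1]
OVER    → [-1, -1, -1, -1]
STORE 1 → [-1, -1, -1]
STORE 1 → [-1, -1]
OVER    → [-1, -1, -1]
ADD     → [-1, -2]
LOAD 1  → [-1, -2, -1]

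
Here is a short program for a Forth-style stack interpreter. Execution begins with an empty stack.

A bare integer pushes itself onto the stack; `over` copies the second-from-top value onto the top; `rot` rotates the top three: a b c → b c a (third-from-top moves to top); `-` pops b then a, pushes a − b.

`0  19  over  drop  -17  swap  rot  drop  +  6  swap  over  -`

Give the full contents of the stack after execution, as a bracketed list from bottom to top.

[6, -4]

0    -> 0
19   -> 0 19
over -> 0 19 0
drop -> 0 19
-17  -> 0 19 -17
swap -> 0 -17 19
rot  -> -17 19 0
drop -> -17 19
+    -> 2
6    -> 2 6
swap -> 6 2
over -> 6 2 6
-    -> 6 -4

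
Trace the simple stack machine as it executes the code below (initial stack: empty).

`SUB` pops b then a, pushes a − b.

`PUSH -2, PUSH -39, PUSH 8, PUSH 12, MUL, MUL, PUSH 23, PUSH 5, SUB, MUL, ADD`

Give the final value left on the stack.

-67394

PUSH -2  : -2
PUSH -39 : -2 -39
PUSH 8   : -2 -39 8
PUSH 12  : -2 -39 8 12
MUL      : -2 -39 96
MUL      : -2 -3744
PUSH 23  : -2 -3744 23
PUSH 5   : -2 -3744 23 5
SUB      : -2 -3744 18
MUL      : -2 -67392
ADD      : -67394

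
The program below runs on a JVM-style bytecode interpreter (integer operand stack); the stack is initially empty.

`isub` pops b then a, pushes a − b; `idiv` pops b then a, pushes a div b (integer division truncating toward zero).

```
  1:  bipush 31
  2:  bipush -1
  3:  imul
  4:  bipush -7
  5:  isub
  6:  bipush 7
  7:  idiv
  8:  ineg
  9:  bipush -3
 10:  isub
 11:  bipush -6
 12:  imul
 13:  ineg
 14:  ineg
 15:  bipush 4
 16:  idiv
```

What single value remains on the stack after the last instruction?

bipush 31 → 31
bipush -1 → 31 -1
imul      → -31
bipush -7 → -31 -7
isub      → -24
bipush 7  → -24 7
idiv      → -3
ineg      → 3
bipush -3 → 3 -3
isub      → 6
bipush -6 → 6 -6
imul      → -36
ineg      → 36
ineg      → -36
bipush 4  → -36 4
idiv      → -9

-9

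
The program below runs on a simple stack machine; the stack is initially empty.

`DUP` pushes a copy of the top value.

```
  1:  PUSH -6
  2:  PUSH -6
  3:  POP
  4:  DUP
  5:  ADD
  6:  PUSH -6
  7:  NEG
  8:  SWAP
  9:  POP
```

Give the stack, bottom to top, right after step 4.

PUSH -6 : [-6]
PUSH -6 : [-6, -6]
POP     : [-6]
DUP     : [-6, -6]

[-6, -6]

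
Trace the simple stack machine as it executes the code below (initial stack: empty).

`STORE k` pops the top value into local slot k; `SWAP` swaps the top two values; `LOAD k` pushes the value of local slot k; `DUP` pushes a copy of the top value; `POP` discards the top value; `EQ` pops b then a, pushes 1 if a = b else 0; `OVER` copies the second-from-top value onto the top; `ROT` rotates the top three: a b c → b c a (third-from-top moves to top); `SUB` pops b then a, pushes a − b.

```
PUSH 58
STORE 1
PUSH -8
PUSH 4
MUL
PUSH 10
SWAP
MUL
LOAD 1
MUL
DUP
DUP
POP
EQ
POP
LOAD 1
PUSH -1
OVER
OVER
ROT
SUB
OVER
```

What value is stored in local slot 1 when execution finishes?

58

PUSH 58 -> [58]
STORE 1 -> []
PUSH -8 -> [-8]
PUSH 4  -> [-8, 4]
MUL     -> [-32]
PUSH 10 -> [-32, 10]
SWAP    -> [10, -32]
MUL     -> [-320]
LOAD 1  -> [-320, 58]
MUL     -> [-18560]
DUP     -> [-18560, -18560]
DUP     -> [-18560, -18560, -18560]
POP     -> [-18560, -18560]
EQ      -> [1]
POP     -> []
LOAD 1  -> [58]
PUSH -1 -> [58, -1]
OVER    -> [58, -1, 58]
OVER    -> [58, -1, 58, -1]
ROT     -> [58, 58, -1, -1]
SUB     -> [58, 58, 0]
OVER    -> [58, 58, 0, 58]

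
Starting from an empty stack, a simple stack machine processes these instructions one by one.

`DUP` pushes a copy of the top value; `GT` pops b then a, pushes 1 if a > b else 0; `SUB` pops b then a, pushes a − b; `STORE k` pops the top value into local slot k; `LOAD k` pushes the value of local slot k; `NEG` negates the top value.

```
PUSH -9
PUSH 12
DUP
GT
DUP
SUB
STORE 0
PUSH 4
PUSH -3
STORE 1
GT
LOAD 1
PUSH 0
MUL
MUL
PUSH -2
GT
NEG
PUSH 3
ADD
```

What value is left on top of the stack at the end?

PUSH -9 : -9
PUSH 12 : -9 12
DUP     : -9 12 12
GT      : -9 0
DUP     : -9 0 0
SUB     : -9 0
STORE 0 : -9
PUSH 4  : -9 4
PUSH -3 : -9 4 -3
STORE 1 : -9 4
GT      : 0
LOAD 1  : 0 -3
PUSH 0  : 0 -3 0
MUL     : 0 0
MUL     : 0
PUSH -2 : 0 -2
GT      : 1
NEG     : -1
PUSH 3  : -1 3
ADD     : 2

2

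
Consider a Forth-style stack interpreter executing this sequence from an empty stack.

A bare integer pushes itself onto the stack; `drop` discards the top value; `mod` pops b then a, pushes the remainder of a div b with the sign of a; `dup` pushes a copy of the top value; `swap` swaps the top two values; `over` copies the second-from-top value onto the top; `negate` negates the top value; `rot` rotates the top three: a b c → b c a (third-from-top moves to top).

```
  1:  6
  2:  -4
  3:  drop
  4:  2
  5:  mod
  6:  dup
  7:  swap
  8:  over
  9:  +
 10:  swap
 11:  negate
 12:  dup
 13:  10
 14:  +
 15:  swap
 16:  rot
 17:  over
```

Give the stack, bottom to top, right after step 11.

[0, 0]

6       6
-4      6 -4
drop    6
2       6 2
mod     0
dup     0 0
swap    0 0
over    0 0 0
+       0 0
swap    0 0
negate  0 0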